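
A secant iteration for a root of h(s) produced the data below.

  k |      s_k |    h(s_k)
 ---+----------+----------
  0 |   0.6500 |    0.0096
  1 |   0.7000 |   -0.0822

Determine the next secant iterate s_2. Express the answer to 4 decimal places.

s_2 = 0.7000 − (-0.0822)·(0.7000 − 0.6500) / (-0.0822 − 0.0096)
   = 0.7000 − (-0.004110)/(-0.091800) = 0.655229

0.6552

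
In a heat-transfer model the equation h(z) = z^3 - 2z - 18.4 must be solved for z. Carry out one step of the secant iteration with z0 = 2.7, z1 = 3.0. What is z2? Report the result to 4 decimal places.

h(2.7) = -4.117000, h(3.0) = 2.600000
z2 = 3.000000 − 2.600000·(3.000000 − 2.700000) / (2.600000 − (-4.117000)) = 3.000000 − (0.780000)/(6.717000) = 2.883877

2.8839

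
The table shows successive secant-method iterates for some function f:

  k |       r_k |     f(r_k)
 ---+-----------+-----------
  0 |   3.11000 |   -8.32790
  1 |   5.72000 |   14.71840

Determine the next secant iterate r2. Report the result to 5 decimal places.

r2 = 5.72000 − 14.71840·(5.72000 − 3.11000) / (14.71840 − (-8.32790))
   = 5.72000 − (38.4150240)/(23.0463000) = 4.0531370

4.05314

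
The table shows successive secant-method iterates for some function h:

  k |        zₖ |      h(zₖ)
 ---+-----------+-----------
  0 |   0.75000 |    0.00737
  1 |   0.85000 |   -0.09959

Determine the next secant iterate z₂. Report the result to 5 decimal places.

0.75689

z₂ = 0.85000 − (-0.09959)·(0.85000 − 0.75000) / (-0.09959 − 0.00737)
   = 0.85000 − (-0.0099590)/(-0.1069600) = 0.7568904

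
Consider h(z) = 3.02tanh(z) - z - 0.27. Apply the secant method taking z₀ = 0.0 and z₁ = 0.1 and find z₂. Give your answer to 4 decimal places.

0.1343

h(0.0) = -0.270000, h(0.1) = -0.069003
z₂ = 0.100000 − (-0.069003)·(0.100000 − 0.000000) / (-0.069003 − (-0.270000)) = 0.100000 − (-0.006900)/(0.200997) = 0.134330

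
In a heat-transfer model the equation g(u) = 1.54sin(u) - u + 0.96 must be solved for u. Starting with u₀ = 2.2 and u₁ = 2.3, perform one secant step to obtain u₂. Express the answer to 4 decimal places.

2.2026

g(2.2) = 0.005084, g(2.3) = -0.191614
u₂ = 2.300000 − (-0.191614)·(2.300000 − 2.200000) / (-0.191614 − 0.005084) = 2.300000 − (-0.019161)/(-0.196698) = 2.202585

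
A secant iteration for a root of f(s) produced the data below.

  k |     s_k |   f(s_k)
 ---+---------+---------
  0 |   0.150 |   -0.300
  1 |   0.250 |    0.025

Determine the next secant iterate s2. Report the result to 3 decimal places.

s2 = 0.250 − 0.025·(0.250 − 0.150) / (0.025 − (-0.300))
   = 0.250 − (0.00250)/(0.32500) = 0.24231

0.242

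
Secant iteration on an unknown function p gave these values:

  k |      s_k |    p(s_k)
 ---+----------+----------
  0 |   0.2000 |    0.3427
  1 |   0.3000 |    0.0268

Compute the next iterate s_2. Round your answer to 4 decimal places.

0.3085

s_2 = 0.3000 − 0.0268·(0.3000 − 0.2000) / (0.0268 − 0.3427)
   = 0.3000 − (0.002680)/(-0.315900) = 0.308484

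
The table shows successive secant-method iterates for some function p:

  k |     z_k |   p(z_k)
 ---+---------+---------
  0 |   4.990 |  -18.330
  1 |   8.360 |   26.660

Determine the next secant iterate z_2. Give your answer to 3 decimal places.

6.363

z_2 = 8.360 − 26.660·(8.360 − 4.990) / (26.660 − (-18.330))
   = 8.360 − (89.84420)/(44.99000) = 6.36302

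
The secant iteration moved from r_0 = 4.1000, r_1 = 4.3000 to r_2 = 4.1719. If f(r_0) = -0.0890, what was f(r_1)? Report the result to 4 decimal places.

0.1586

The secant line through (4.1000, -0.0890) and (4.3000, f(r_1)) crosses zero at r_2 = 4.1719.
So (4.1000, -0.0890), (4.3000, f(r_1)), (4.1719, 0) are collinear:
f(r_1) = -0.0890 · (4.3000 − 4.1719) / (4.1000 − 4.1719) = -0.0890 · (0.128100)/(-0.071900) = 0.158566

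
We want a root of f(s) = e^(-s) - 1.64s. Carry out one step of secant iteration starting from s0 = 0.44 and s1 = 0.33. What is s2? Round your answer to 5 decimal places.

0.40658

f(0.44) = -0.0775636, f(0.33) = 0.1777237
s2 = 0.3300000 − 0.1777237·(0.3300000 − 0.4400000) / (0.1777237 − (-0.0775636)) = 0.3300000 − (-0.0195496)/(0.2552873) = 0.4065789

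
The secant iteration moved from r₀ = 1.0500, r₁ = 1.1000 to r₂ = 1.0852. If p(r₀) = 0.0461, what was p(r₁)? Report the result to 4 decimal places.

The secant line through (1.0500, 0.0461) and (1.1000, p(r₁)) crosses zero at r₂ = 1.0852.
So (1.0500, 0.0461), (1.1000, p(r₁)), (1.0852, 0) are collinear:
p(r₁) = 0.0461 · (1.1000 − 1.0852) / (1.0500 − 1.0852) = 0.0461 · (0.014800)/(-0.035200) = -0.019383

-0.0194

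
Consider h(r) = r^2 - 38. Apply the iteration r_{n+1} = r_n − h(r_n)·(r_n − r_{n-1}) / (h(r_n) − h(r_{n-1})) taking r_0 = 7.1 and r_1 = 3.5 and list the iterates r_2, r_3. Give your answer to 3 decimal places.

h(7.1) = 12.41000, h(3.5) = -25.75000
r_2 = 3.50000 − (-25.75000)·(3.50000 − 7.10000) / (-25.75000 − 12.41000) = 3.50000 − (92.70000)/(-38.16000) = 5.92925
h(5.92925) = -2.84405
r_3 = 5.92925 − (-2.84405)·(5.92925 − 3.50000) / (-2.84405 − (-25.75000)) = 5.92925 − (-6.90890)/(22.90595) = 6.23087

5.929, 6.231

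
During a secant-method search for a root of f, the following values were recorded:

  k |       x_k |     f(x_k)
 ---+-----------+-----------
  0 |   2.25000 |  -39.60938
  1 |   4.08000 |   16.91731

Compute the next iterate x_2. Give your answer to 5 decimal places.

3.53232

x_2 = 4.08000 − 16.91731·(4.08000 − 2.25000) / (16.91731 − (-39.60938))
   = 4.08000 − (30.9586773)/(56.5266900) = 3.5323175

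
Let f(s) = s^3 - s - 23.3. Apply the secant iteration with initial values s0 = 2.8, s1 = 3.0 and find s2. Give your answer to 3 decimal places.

2.971

f(2.8) = -4.14800, f(3.0) = 0.70000
s2 = 3.00000 − 0.70000·(3.00000 − 2.80000) / (0.70000 − (-4.14800)) = 3.00000 − (0.14000)/(4.84800) = 2.97112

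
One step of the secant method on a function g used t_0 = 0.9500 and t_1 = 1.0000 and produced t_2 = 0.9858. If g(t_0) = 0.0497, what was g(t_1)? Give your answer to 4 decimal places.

-0.0197

The secant line through (0.9500, 0.0497) and (1.0000, g(t_1)) crosses zero at t_2 = 0.9858.
So (0.9500, 0.0497), (1.0000, g(t_1)), (0.9858, 0) are collinear:
g(t_1) = 0.0497 · (1.0000 − 0.9858) / (0.9500 − 0.9858) = 0.0497 · (0.014200)/(-0.035800) = -0.019713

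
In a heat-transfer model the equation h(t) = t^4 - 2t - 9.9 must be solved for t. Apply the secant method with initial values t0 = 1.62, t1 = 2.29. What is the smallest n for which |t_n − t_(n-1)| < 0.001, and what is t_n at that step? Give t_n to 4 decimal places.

h(1.62) = -6.252525, h(2.29) = 13.020585
t2 = 2.290000 − 13.020585·(0.670000)/(19.273109) = 1.837359;  |Δ| = 0.452641
h(1.837359) = -2.178088
t3 = 1.837359 − (-2.178088)·(-0.452641)/(-15.198673) = 1.902226;  |Δ| = 0.064867
h(1.902226) = -0.611164
t4 = 1.902226 − (-0.611164)·(0.064867)/(1.566925) = 1.927527;  |Δ| = 0.025301
h(1.927527) = 0.048849
t5 = 1.927527 − 0.048849·(0.025301)/(0.660013) = 1.925654;  |Δ| = 0.001873
h(1.925654) = -0.000969
t6 = 1.925654 − (-0.000969)·(-0.001873)/(-0.049818) = 1.925691;  |Δ| = 0.000036
|t6 − t5| = 0.000036 < 0.001

n = 6, t_n = 1.9257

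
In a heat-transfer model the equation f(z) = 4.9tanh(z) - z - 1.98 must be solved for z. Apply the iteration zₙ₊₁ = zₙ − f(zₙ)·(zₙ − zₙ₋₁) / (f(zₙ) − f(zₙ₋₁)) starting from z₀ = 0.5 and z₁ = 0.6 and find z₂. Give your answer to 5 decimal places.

0.58071

f(0.5) = -0.2156259, f(0.6) = 0.0515429
z₂ = 0.6000000 − 0.0515429·(0.6000000 − 0.5000000) / (0.0515429 − (-0.2156259)) = 0.6000000 − (0.0051543)/(0.2671688) = 0.5807077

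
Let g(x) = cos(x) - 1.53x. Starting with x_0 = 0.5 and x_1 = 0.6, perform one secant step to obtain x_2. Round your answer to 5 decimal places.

g(0.5) = 0.1125826, g(0.6) = -0.0926644
x_2 = 0.6000000 − (-0.0926644)·(0.6000000 − 0.5000000) / (-0.0926644 − 0.1125826) = 0.6000000 − (-0.0092664)/(-0.2052469) = 0.5548522

0.55485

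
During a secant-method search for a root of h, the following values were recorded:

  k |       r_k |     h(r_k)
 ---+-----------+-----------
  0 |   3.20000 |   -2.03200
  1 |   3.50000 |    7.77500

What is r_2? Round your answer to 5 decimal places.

r_2 = 3.50000 − 7.77500·(3.50000 − 3.20000) / (7.77500 − (-2.03200))
   = 3.50000 − (2.3325000)/(9.8070000) = 3.2621597

3.26216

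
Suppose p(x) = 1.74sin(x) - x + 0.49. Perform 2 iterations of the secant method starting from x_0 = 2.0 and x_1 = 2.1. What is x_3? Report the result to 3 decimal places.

2.041

p(2.0) = 0.07218, p(2.1) = -0.10802
x_2 = 2.10000 − (-0.10802)·(2.10000 − 2.00000) / (-0.10802 − 0.07218) = 2.10000 − (-0.01080)/(-0.18019) = 2.04006
p(2.04006) = 0.00186
x_3 = 2.04006 − 0.00186·(2.04006 − 2.10000) / (0.00186 − (-0.10802)) = 2.04006 − (-0.00011)/(0.10987) = 2.04107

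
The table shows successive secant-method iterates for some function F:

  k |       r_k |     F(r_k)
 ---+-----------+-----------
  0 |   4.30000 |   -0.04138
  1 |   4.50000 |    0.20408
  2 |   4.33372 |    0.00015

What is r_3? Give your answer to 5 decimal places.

r_3 = 4.33372 − 0.00015·(4.33372 − 4.50000) / (0.00015 − 0.20408)
   = 4.33372 − (-0.0000249)/(-0.2039300) = 4.3335977

4.33360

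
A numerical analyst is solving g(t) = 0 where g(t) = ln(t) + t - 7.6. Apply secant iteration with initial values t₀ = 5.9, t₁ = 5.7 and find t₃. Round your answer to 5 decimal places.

5.83596

g(5.9) = 0.0749524, g(5.7) = -0.1595338
t₂ = 5.7000000 − (-0.1595338)·(5.7000000 − 5.9000000) / (-0.1595338 − 0.0749524) = 5.7000000 − (0.0319068)/(-0.2344862) = 5.8360710
g(5.8360710) = 0.0001288
t₃ = 5.8360710 − 0.0001288·(5.8360710 − 5.7000000) / (0.0001288 − (-0.1595338)) = 5.8360710 − (0.0000175)/(0.1596626) = 5.8359612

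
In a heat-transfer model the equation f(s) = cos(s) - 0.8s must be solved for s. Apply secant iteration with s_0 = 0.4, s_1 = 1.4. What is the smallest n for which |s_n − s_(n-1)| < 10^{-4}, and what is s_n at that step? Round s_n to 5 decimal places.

f(0.4) = 0.6010610, f(1.4) = -0.9500329
s_2 = 1.4000000 − (-0.9500329)·(1.0000000)/(-1.5510939) = 0.7875078;  |Δ| = 0.6124922
f(0.7875078) = 0.0756072
s_3 = 0.7875078 − 0.0756072·(-0.6124922)/(1.0256401) = 0.8326590;  |Δ| = 0.0451511
f(0.8326590) = 0.0067841
s_4 = 0.8326590 − 0.0067841·(0.0451511)/(-0.0688231) = 0.8371096;  |Δ| = 0.0044507
f(0.8371096) = -0.0000754
s_5 = 0.8371096 − (-0.0000754)·(0.0044507)/(-0.0068594) = 0.8370607;  |Δ| = 0.0000489
|s_5 − s_4| = 0.0000489 < 10^{-4}

n = 5, s_n = 0.83706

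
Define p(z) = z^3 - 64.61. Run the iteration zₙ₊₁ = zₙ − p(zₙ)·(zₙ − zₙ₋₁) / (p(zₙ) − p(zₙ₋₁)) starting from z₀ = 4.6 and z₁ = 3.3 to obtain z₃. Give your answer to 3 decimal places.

4.034

p(4.6) = 32.72600, p(3.3) = -28.67300
z₂ = 3.30000 − (-28.67300)·(3.30000 − 4.60000) / (-28.67300 − 32.72600) = 3.30000 − (37.27490)/(-61.39900) = 3.90709
p(3.90709) = -4.96676
z₃ = 3.90709 − (-4.96676)·(3.90709 − 3.30000) / (-4.96676 − (-28.67300)) = 3.90709 − (-3.01528)/(23.70624) = 4.03429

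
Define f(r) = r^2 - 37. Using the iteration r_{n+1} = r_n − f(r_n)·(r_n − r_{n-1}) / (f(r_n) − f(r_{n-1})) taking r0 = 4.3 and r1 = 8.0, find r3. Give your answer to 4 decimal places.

6.0442

f(4.3) = -18.510000, f(8.0) = 27.000000
r2 = 8.000000 − 27.000000·(8.000000 − 4.300000) / (27.000000 − (-18.510000)) = 8.000000 − (99.900000)/(45.510000) = 5.804878
f(5.804878) = -3.303391
r3 = 5.804878 − (-3.303391)·(5.804878 − 8.000000) / (-3.303391 − 27.000000) = 5.804878 − (7.251346)/(-30.303391) = 6.044170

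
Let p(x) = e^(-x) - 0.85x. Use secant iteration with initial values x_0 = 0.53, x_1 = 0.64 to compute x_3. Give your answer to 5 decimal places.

0.62790

p(0.53) = 0.1381050, p(0.64) = -0.0167076
x_2 = 0.6400000 − (-0.0167076)·(0.6400000 − 0.5300000) / (-0.0167076 − 0.1381050) = 0.6400000 − (-0.0018378)/(-0.1548125) = 0.6281287
p(0.6281287) = -0.0003200
x_3 = 0.6281287 − (-0.0003200)·(0.6281287 − 0.6400000) / (-0.0003200 − (-0.0167076)) = 0.6281287 − (0.0000038)/(0.0163876) = 0.6278969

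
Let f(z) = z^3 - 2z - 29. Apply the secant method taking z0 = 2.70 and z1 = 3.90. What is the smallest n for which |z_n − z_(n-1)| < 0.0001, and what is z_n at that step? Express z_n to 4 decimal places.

n = 6, z_n = 3.2890

f(2.70) = -14.717000, f(3.90) = 22.519000
z2 = 3.900000 − 22.519000·(1.200000)/(37.236000) = 3.174283;  |Δ| = 0.725717
f(3.174283) = -3.364262
z3 = 3.174283 − (-3.364262)·(-0.725717)/(-25.883262) = 3.268610;  |Δ| = 0.094327
f(3.268610) = -0.615996
z4 = 3.268610 − (-0.615996)·(0.094327)/(2.748266) = 3.289753;  |Δ| = 0.021143
f(3.289753) = 0.023761
z5 = 3.289753 − 0.023761·(0.021143)/(0.639756) = 3.288968;  |Δ| = 0.000785
f(3.288968) = -0.000157
z6 = 3.288968 − (-0.000157)·(-0.000785)/(-0.023918) = 3.288973;  |Δ| = 0.000005
|z6 − z5| = 0.000005 < 0.0001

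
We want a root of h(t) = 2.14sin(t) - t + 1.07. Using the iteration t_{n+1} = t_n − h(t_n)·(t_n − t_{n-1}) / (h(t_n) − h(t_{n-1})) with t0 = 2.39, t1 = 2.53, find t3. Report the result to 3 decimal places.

h(2.39) = 0.14120, h(2.53) = -0.23127
t2 = 2.53000 − (-0.23127)·(2.53000 − 2.39000) / (-0.23127 − 0.14120) = 2.53000 − (-0.03238)/(-0.37247) = 2.44307
h(2.44307) = 0.00313
t3 = 2.44307 − 0.00313·(2.44307 − 2.53000) / (0.00313 − (-0.23127)) = 2.44307 − (-0.00027)/(0.23440) = 2.44423

2.444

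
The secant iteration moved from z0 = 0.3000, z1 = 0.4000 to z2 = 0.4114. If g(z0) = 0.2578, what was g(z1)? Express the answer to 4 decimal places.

0.0264

The secant line through (0.3000, 0.2578) and (0.4000, g(z1)) crosses zero at z2 = 0.4114.
So (0.3000, 0.2578), (0.4000, g(z1)), (0.4114, 0) are collinear:
g(z1) = 0.2578 · (0.4000 − 0.4114) / (0.3000 − 0.4114) = 0.2578 · (-0.011400)/(-0.111400) = 0.026382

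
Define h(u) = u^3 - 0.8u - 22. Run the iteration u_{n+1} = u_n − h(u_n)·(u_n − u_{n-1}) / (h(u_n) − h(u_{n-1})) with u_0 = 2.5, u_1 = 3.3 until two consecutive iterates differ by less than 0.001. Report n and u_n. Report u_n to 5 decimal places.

n = 5, u_n = 2.89717

h(2.5) = -8.3750000, h(3.3) = 11.2970000
u_2 = 3.3000000 − 11.2970000·(0.8000000)/(19.6720000) = 2.8405856;  |Δ| = 0.4594144
h(2.8405856) = -1.3519918
u_3 = 2.8405856 − (-1.3519918)·(-0.4594144)/(-12.6489918) = 2.8896903;  |Δ| = 0.0491047
h(2.8896903) = -0.1819431
u_4 = 2.8896903 − (-0.1819431)·(0.0491047)/(1.1700487) = 2.8973261;  |Δ| = 0.0076358
h(2.8973261) = 0.0037380
u_5 = 2.8973261 − 0.0037380·(0.0076358)/(0.1856811) = 2.8971723;  |Δ| = 0.0001537
|u_5 − u_4| = 0.0001537 < 0.001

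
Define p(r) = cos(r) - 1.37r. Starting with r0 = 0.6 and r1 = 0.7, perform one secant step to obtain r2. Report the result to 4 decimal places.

0.6017

p(0.6) = 0.003336, p(0.7) = -0.194158
r2 = 0.700000 − (-0.194158)·(0.700000 − 0.600000) / (-0.194158 − 0.003336) = 0.700000 − (-0.019416)/(-0.197493) = 0.601689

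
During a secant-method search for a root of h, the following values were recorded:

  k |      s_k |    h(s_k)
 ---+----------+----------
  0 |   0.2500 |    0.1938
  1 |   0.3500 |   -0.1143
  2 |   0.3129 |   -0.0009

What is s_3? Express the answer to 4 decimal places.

0.3126

s_3 = 0.3129 − (-0.0009)·(0.3129 − 0.3500) / (-0.0009 − (-0.1143))
   = 0.3129 − (0.000033)/(0.113400) = 0.312606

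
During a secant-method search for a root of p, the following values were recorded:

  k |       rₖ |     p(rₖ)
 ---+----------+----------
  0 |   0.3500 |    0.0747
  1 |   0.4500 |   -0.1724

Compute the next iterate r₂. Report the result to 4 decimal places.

r₂ = 0.4500 − (-0.1724)·(0.4500 − 0.3500) / (-0.1724 − 0.0747)
   = 0.4500 − (-0.017240)/(-0.247100) = 0.380231

0.3802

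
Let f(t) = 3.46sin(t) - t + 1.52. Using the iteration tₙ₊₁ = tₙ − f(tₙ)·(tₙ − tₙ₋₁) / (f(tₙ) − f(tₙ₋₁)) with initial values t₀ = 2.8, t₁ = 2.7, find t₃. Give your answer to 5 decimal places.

f(2.8) = -0.1209410, f(2.7) = 0.2987344
t₂ = 2.7000000 − 0.2987344·(2.7000000 − 2.8000000) / (0.2987344 − (-0.1209410)) = 2.7000000 − (-0.0298734)/(0.4196754) = 2.7711823
f(2.7711823) = 0.0013309
t₃ = 2.7711823 − 0.0013309·(2.7711823 − 2.7000000) / (0.0013309 − 0.2987344) = 2.7711823 − (0.0000947)/(-0.2974034) = 2.7715008

2.77150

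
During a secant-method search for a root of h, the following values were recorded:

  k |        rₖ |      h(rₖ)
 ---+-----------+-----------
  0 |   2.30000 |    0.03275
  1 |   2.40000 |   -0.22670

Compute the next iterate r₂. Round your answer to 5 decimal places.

2.31262

r₂ = 2.40000 − (-0.22670)·(2.40000 − 2.30000) / (-0.22670 − 0.03275)
   = 2.40000 − (-0.0226700)/(-0.2594500) = 2.3126229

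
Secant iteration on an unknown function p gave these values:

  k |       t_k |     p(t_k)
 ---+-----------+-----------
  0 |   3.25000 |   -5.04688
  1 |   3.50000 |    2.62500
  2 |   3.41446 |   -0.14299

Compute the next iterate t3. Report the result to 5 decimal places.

t3 = 3.41446 − (-0.14299)·(3.41446 − 3.50000) / (-0.14299 − 2.62500)
   = 3.41446 − (0.0122314)/(-2.7679900) = 3.4188789

3.41888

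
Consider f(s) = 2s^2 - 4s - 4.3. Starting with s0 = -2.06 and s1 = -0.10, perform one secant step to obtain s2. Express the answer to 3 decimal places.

f(-2.06) = 12.42720, f(-0.10) = -3.88000
s2 = -0.10000 − (-3.88000)·(-0.10000 − (-2.06000)) / (-3.88000 − 12.42720) = -0.10000 − (-7.60480)/(-16.30720) = -0.56635

-0.566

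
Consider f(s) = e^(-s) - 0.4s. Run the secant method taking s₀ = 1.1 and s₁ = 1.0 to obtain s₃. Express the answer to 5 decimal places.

f(1.1) = -0.1071289, f(1.0) = -0.0321206
s₂ = 1.0000000 − (-0.0321206)·(1.0000000 − 1.1000000) / (-0.0321206 − (-0.1071289)) = 1.0000000 − (0.0032121)/(0.0750084) = 0.9571774
f(0.9571774) = 0.0011042
s₃ = 0.9571774 − 0.0011042·(0.9571774 − 1.0000000) / (0.0011042 − (-0.0321206)) = 0.9571774 − (-0.0000473)/(0.0332248) = 0.9586006

0.95860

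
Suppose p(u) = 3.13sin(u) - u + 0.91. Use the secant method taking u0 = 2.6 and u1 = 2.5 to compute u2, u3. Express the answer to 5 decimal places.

p(2.6) = -0.0764807, p(2.5) = 0.2832178
u2 = 2.5000000 − 0.2832178·(2.5000000 − 2.6000000) / (0.2832178 − (-0.0764807)) = 2.5000000 − (-0.0283218)/(0.3596985) = 2.5787376
p(2.5787376) = 0.0014399
u3 = 2.5787376 − 0.0014399·(2.5787376 − 2.5000000) / (0.0014399 − 0.2832178) = 2.5787376 − (0.0001134)/(-0.2817779) = 2.5791399

2.57874, 2.57914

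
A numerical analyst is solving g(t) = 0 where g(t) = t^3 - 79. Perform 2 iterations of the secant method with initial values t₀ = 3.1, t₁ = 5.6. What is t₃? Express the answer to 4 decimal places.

g(3.1) = -49.209000, g(5.6) = 96.616000
t₂ = 5.600000 − 96.616000·(5.600000 − 3.100000) / (96.616000 − (-49.209000)) = 5.600000 − (241.540000)/(145.825000) = 3.943631
g(3.943631) = -17.667759
t₃ = 3.943631 − (-17.667759)·(3.943631 − 5.600000) / (-17.667759 − 96.616000) = 3.943631 − (29.264326)/(-114.283759) = 4.199698

4.1997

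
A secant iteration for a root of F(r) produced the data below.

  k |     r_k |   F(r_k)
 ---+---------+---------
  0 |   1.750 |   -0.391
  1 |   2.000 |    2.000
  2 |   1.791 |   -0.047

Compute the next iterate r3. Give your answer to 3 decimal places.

1.796

r3 = 1.791 − (-0.047)·(1.791 − 2.000) / (-0.047 − 2.000)
   = 1.791 − (0.00982)/(-2.04700) = 1.79580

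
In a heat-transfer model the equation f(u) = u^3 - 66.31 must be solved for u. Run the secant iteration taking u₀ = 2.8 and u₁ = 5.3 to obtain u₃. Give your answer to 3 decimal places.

f(2.8) = -44.35800, f(5.3) = 82.56700
u₂ = 5.30000 − 82.56700·(5.30000 − 2.80000) / (82.56700 − (-44.35800)) = 5.30000 − (206.41750)/(126.92500) = 3.67370
f(3.67370) = -16.72928
u₃ = 3.67370 − (-16.72928)·(3.67370 − 5.30000) / (-16.72928 − 82.56700) = 3.67370 − (27.20675)/(-99.29628) = 3.94770

3.948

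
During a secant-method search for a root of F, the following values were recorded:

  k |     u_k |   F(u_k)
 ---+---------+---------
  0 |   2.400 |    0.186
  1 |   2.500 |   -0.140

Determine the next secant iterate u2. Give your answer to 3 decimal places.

2.457

u2 = 2.500 − (-0.140)·(2.500 − 2.400) / (-0.140 − 0.186)
   = 2.500 − (-0.01400)/(-0.32600) = 2.45706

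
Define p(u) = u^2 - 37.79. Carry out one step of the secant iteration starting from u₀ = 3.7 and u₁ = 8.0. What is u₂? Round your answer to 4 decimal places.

5.7598

p(3.7) = -24.100000, p(8.0) = 26.210000
u₂ = 8.000000 − 26.210000·(8.000000 − 3.700000) / (26.210000 − (-24.100000)) = 8.000000 − (112.703000)/(50.310000) = 5.759829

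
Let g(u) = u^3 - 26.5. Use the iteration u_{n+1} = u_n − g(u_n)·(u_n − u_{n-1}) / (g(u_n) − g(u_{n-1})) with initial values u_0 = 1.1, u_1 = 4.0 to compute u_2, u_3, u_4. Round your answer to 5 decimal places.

2.26469, 2.75777, 3.04894

g(1.1) = -25.1690000, g(4.0) = 37.5000000
u_2 = 4.0000000 − 37.5000000·(4.0000000 − 1.1000000) / (37.5000000 − (-25.1690000)) = 4.0000000 − (108.7500000)/(62.6690000) = 2.2646923
g(2.2646923) = -14.8847759
u_3 = 2.2646923 − (-14.8847759)·(2.2646923 − 4.0000000) / (-14.8847759 − 37.5000000) = 2.2646923 − (25.8296666)/(-52.3847759) = 2.7577681
g(2.7577681) = -5.5263880
u_4 = 2.7577681 − (-5.5263880)·(2.7577681 − 2.2646923) / (-5.5263880 − (-14.8847759)) = 2.7577681 − (-2.7249283)/(9.3583879) = 3.0489431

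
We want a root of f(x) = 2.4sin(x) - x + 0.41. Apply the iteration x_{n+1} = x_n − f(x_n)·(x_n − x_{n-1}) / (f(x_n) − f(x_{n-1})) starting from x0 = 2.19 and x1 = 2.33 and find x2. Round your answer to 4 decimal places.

2.2591

f(2.19) = 0.174418, f(2.33) = -0.179077
x2 = 2.330000 − (-0.179077)·(2.330000 − 2.190000) / (-0.179077 − 0.174418) = 2.330000 − (-0.025071)/(-0.353496) = 2.259077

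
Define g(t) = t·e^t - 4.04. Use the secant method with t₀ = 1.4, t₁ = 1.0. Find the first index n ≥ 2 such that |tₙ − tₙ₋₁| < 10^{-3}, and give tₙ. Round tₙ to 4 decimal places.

g(1.4) = 1.637280, g(1.0) = -1.321718
t₂ = 1.000000 − (-1.321718)·(-0.400000)/(-2.958998) = 1.178671;  |Δ| = 0.178671
g(1.178671) = -0.209258
t₃ = 1.178671 − (-0.209258)·(0.178671)/(1.112461) = 1.212280;  |Δ| = 0.033609
g(1.212280) = 0.034640
t₄ = 1.212280 − 0.034640·(0.033609)/(0.243897) = 1.207506;  |Δ| = 0.004773
g(1.207506) = -0.000731
t₅ = 1.207506 − (-0.000731)·(-0.004773)/(-0.035370) = 1.207605;  |Δ| = 0.000099
|t₅ − t₄| = 0.000099 < 10^{-3}

n = 5, tₙ = 1.2076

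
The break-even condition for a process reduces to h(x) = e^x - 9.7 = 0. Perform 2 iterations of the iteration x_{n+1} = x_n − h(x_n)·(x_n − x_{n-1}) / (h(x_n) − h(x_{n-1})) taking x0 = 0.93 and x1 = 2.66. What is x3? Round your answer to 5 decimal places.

h(0.93) = -7.1654908, h(2.66) = 4.5962891
x2 = 2.6600000 − 4.5962891·(2.6600000 − 0.9300000) / (4.5962891 − (-7.1654908)) = 2.6600000 − (7.9515801)/(11.7617799) = 1.9839475
h(1.9839475) = -2.4286094
x3 = 1.9839475 − (-2.4286094)·(1.9839475 − 2.6600000) / (-2.4286094 − 4.5962891) = 1.9839475 − (1.6418674)/(-7.0248985) = 2.2176687

2.21767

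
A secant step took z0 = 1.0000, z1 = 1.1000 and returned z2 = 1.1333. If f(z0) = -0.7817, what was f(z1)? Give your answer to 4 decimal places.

-0.1953

The secant line through (1.0000, -0.7817) and (1.1000, f(z1)) crosses zero at z2 = 1.1333.
So (1.0000, -0.7817), (1.1000, f(z1)), (1.1333, 0) are collinear:
f(z1) = -0.7817 · (1.1000 − 1.1333) / (1.0000 − 1.1333) = -0.7817 · (-0.033300)/(-0.133300) = -0.195278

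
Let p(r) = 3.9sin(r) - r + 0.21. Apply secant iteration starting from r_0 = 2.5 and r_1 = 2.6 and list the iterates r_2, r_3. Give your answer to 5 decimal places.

p(2.5) = 0.0440414, p(2.6) = -0.3795446
r_2 = 2.6000000 − (-0.3795446)·(2.6000000 − 2.5000000) / (-0.3795446 − 0.0440414) = 2.6000000 − (-0.0379545)/(-0.4235860) = 2.5103973
p(2.5103973) = 0.0010327
r_3 = 2.5103973 − 0.0010327·(2.5103973 − 2.6000000) / (0.0010327 − (-0.3795446)) = 2.5103973 − (-0.0000925)/(0.3805773) = 2.5106404

2.51040, 2.51064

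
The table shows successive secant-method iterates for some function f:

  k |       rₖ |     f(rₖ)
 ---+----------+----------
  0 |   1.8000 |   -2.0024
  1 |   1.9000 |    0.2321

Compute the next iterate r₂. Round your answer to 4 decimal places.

1.8896

r₂ = 1.9000 − 0.2321·(1.9000 − 1.8000) / (0.2321 − (-2.0024))
   = 1.9000 − (0.023210)/(2.234500) = 1.889613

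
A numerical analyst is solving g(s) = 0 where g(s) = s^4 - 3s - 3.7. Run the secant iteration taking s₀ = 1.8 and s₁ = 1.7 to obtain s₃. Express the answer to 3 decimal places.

g(1.8) = 1.39760, g(1.7) = -0.44790
s₂ = 1.70000 − (-0.44790)·(1.70000 − 1.80000) / (-0.44790 − 1.39760) = 1.70000 − (0.04479)/(-1.84550) = 1.72427
g(1.72427) = -0.03345
s₃ = 1.72427 − (-0.03345)·(1.72427 − 1.70000) / (-0.03345 − (-0.44790)) = 1.72427 − (-0.00081)/(0.41445) = 1.72623

1.726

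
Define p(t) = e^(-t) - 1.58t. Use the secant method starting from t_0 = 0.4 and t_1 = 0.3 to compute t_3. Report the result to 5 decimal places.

p(0.4) = 0.0383200, p(0.3) = 0.2668182
t_2 = 0.3000000 − 0.2668182·(0.3000000 − 0.4000000) / (0.2668182 − 0.0383200) = 0.3000000 − (-0.0266818)/(0.2284982) = 0.4167704
p(0.4167704) = 0.0006750
t_3 = 0.4167704 − 0.0006750·(0.4167704 − 0.3000000) / (0.0006750 − 0.2668182) = 0.4167704 − (0.0000788)/(-0.2661432) = 0.4170666

0.41707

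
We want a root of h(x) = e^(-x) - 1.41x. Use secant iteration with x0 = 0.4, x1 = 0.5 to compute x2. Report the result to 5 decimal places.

h(0.4) = 0.1063200, h(0.5) = -0.0984693
x2 = 0.5000000 − (-0.0984693)·(0.5000000 − 0.4000000) / (-0.0984693 − 0.1063200) = 0.5000000 − (-0.0098469)/(-0.2047894) = 0.4519168

0.45192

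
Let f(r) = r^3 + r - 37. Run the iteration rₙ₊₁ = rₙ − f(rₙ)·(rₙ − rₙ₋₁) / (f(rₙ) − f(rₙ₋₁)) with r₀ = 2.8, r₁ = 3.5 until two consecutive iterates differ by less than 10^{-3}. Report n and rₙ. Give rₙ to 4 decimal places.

n = 5, rₙ = 3.2322

f(2.8) = -12.248000, f(3.5) = 9.375000
r₂ = 3.500000 − 9.375000·(0.700000)/(21.623000) = 3.196504;  |Δ| = 0.303496
f(3.196504) = -1.142785
r₃ = 3.196504 − (-1.142785)·(-0.303496)/(-10.517785) = 3.229479;  |Δ| = 0.032976
f(3.229479) = -0.088546
r₄ = 3.229479 − (-0.088546)·(0.032976)/(1.054239) = 3.232249;  |Δ| = 0.002770
f(3.232249) = 0.000956
r₅ = 3.232249 − 0.000956·(0.002770)/(0.089502) = 3.232219;  |Δ| = 0.000030
|r₅ − r₄| = 0.000030 < 10^{-3}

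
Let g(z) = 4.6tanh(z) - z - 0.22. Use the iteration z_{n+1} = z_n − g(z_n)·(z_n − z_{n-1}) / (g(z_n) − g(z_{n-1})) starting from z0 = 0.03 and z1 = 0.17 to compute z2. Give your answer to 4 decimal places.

0.0616

g(0.03) = -0.112041, g(0.17) = 0.384553
z2 = 0.170000 − 0.384553·(0.170000 − 0.030000) / (0.384553 − (-0.112041)) = 0.170000 − (0.053837)/(0.496594) = 0.061587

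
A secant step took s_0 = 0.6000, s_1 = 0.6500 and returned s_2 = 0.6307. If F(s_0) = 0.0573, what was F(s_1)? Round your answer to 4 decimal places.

-0.0360

The secant line through (0.6000, 0.0573) and (0.6500, F(s_1)) crosses zero at s_2 = 0.6307.
So (0.6000, 0.0573), (0.6500, F(s_1)), (0.6307, 0) are collinear:
F(s_1) = 0.0573 · (0.6500 − 0.6307) / (0.6000 − 0.6307) = 0.0573 · (0.019300)/(-0.030700) = -0.036022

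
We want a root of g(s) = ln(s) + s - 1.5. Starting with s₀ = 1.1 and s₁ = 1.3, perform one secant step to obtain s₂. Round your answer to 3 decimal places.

1.266

g(1.1) = -0.30469, g(1.3) = 0.06236
s₂ = 1.30000 − 0.06236·(1.30000 − 1.10000) / (0.06236 − (-0.30469)) = 1.30000 − (0.01247)/(0.36705) = 1.26602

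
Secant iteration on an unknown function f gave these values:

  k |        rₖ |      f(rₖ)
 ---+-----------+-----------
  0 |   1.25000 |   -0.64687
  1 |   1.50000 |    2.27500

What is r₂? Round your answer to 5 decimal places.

r₂ = 1.50000 − 2.27500·(1.50000 − 1.25000) / (2.27500 − (-0.64687))
   = 1.50000 − (0.5687500)/(2.9218700) = 1.3053473

1.30535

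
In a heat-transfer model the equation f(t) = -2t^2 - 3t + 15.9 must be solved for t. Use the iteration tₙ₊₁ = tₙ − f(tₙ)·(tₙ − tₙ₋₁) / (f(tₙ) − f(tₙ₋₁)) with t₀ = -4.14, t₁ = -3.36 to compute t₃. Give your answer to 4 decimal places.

-3.6690

f(-4.14) = -5.959200, f(-3.36) = 3.400800
t₂ = -3.360000 − 3.400800·(-3.360000 − (-4.140000)) / (3.400800 − (-5.959200)) = -3.360000 − (2.652624)/(9.360000) = -3.643400
f(-3.643400) = 0.281473
t₃ = -3.643400 − 0.281473·(-3.643400 − (-3.360000)) / (0.281473 − 3.400800) = -3.643400 − (-0.079769)/(-3.119327) = -3.668973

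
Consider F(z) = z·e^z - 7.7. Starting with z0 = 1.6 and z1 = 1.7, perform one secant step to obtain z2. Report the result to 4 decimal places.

F(1.6) = 0.224852, F(1.7) = 1.605711
z2 = 1.700000 − 1.605711·(1.700000 − 1.600000) / (1.605711 − 0.224852) = 1.700000 − (0.160571)/(1.380859) = 1.583717

1.5837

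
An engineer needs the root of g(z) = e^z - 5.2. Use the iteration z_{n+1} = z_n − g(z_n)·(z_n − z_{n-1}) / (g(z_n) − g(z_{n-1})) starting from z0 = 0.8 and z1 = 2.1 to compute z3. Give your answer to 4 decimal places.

1.6062

g(0.8) = -2.974459, g(2.1) = 2.966170
z2 = 2.100000 − 2.966170·(2.100000 − 0.800000) / (2.966170 − (-2.974459)) = 2.100000 − (3.856021)/(5.940629) = 1.450907
g(1.450907) = -0.933017
z3 = 1.450907 − (-0.933017)·(1.450907 − 2.100000) / (-0.933017 − 2.966170) = 1.450907 − (0.605615)/(-3.899187) = 1.606225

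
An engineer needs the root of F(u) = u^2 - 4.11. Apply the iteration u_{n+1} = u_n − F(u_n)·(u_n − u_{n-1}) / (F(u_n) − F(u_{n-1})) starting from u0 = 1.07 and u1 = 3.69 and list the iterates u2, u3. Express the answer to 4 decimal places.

1.6929, 1.9240

F(1.07) = -2.965100, F(3.69) = 9.506100
u2 = 3.690000 − 9.506100·(3.690000 − 1.070000) / (9.506100 − (-2.965100)) = 3.690000 − (24.905982)/(12.471200) = 1.692920
F(1.692920) = -1.244021
u3 = 1.692920 − (-1.244021)·(1.692920 − 3.690000) / (-1.244021 − 9.506100) = 1.692920 − (2.484410)/(-10.750121) = 1.924025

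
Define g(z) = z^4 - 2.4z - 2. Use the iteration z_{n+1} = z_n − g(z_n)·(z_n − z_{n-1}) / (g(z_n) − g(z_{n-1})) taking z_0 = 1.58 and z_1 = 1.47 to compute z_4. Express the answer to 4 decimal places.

1.5458

g(1.58) = 0.440013, g(1.47) = -0.858511
z_2 = 1.470000 − (-0.858511)·(1.470000 − 1.580000) / (-0.858511 − 0.440013) = 1.470000 − (0.094436)/(-1.298524) = 1.542726
g(1.542726) = -0.038128
z_3 = 1.542726 − (-0.038128)·(1.542726 − 1.470000) / (-0.038128 − (-0.858511)) = 1.542726 − (-0.002773)/(0.820383) = 1.546106
g(1.546106) = 0.003565
z_4 = 1.546106 − 0.003565·(1.546106 − 1.542726) / (0.003565 − (-0.038128)) = 1.546106 − (0.000012)/(0.041692) = 1.545817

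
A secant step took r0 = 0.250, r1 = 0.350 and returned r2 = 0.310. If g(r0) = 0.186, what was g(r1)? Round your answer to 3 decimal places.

-0.124

The secant line through (0.250, 0.186) and (0.350, g(r1)) crosses zero at r2 = 0.310.
So (0.250, 0.186), (0.350, g(r1)), (0.310, 0) are collinear:
g(r1) = 0.186 · (0.350 − 0.310) / (0.250 − 0.310) = 0.186 · (0.04000)/(-0.06000) = -0.12400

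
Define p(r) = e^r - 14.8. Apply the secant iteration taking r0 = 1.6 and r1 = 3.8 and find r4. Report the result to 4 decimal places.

2.7777

p(1.6) = -9.846968, p(3.8) = 29.901184
r2 = 3.800000 − 29.901184·(3.800000 − 1.600000) / (29.901184 − (-9.846968)) = 3.800000 − (65.782606)/(39.748152) = 2.145015
p(2.145015) = -6.257833
r3 = 2.145015 − (-6.257833)·(2.145015 − 3.800000) / (-6.257833 − 29.901184) = 2.145015 − (10.356621)/(-36.159017) = 2.431434
p(2.431434) = -3.424823
r4 = 2.431434 − (-3.424823)·(2.431434 − 2.145015) / (-3.424823 − (-6.257833)) = 2.431434 − (-0.980934)/(2.833010) = 2.777685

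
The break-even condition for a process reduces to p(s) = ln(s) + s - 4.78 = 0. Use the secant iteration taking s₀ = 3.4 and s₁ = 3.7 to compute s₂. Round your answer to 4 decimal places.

3.5219

p(3.4) = -0.156225, p(3.7) = 0.228333
s₂ = 3.700000 − 0.228333·(3.700000 − 3.400000) / (0.228333 − (-0.156225)) = 3.700000 − (0.068500)/(0.384557) = 3.521874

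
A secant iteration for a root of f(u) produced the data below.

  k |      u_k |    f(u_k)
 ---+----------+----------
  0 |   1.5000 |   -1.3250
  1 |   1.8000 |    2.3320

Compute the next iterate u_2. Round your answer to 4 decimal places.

u_2 = 1.8000 − 2.3320·(1.8000 − 1.5000) / (2.3320 − (-1.3250))
   = 1.8000 − (0.699600)/(3.657000) = 1.608696

1.6087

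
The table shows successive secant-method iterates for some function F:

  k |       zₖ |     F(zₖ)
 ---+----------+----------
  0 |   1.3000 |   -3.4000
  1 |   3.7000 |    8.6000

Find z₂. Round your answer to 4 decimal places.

1.9800

z₂ = 3.7000 − 8.6000·(3.7000 − 1.3000) / (8.6000 − (-3.4000))
   = 3.7000 − (20.640000)/(12.000000) = 1.980000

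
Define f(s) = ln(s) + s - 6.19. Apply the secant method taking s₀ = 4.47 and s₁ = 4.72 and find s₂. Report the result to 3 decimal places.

4.653

f(4.47) = -0.22261, f(4.72) = 0.08181
s₂ = 4.72000 − 0.08181·(4.72000 − 4.47000) / (0.08181 − (-0.22261)) = 4.72000 − (0.02045)/(0.30442) = 4.65282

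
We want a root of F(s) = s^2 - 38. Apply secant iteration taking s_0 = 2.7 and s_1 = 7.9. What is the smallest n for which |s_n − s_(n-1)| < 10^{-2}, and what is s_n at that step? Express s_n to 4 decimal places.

F(2.7) = -30.710000, F(7.9) = 24.410000
s_2 = 7.900000 − 24.410000·(5.200000)/(55.120000) = 5.597170;  |Δ| = 2.302830
F(5.597170) = -6.671690
s_3 = 5.597170 − (-6.671690)·(-2.302830)/(-31.081690) = 6.091473;  |Δ| = 0.494303
F(6.091473) = -0.893960
s_4 = 6.091473 − (-0.893960)·(0.494303)/(5.777730) = 6.167954;  |Δ| = 0.076481
F(6.167954) = 0.043654
s_5 = 6.167954 − 0.043654·(0.076481)/(0.937614) = 6.164393;  |Δ| = 0.003561
|s_5 − s_4| = 0.003561 < 10^{-2}

n = 5, s_n = 6.1644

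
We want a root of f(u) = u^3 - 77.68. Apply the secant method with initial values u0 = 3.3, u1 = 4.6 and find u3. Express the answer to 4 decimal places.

4.2606

f(3.3) = -41.743000, f(4.6) = 19.656000
u2 = 4.600000 − 19.656000·(4.600000 − 3.300000) / (19.656000 − (-41.743000)) = 4.600000 − (25.552800)/(61.399000) = 4.183824
f(4.183824) = -4.444750
u3 = 4.183824 − (-4.444750)·(4.183824 − 4.600000) / (-4.444750 − 19.656000) = 4.183824 − (1.849799)/(-24.100750) = 4.260577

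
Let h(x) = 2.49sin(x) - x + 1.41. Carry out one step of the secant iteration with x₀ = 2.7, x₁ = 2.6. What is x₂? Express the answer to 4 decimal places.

h(2.7) = -0.225824, h(2.6) = 0.093598
x₂ = 2.600000 − 0.093598·(2.600000 − 2.700000) / (0.093598 − (-0.225824)) = 2.600000 − (-0.009360)/(0.319423) = 2.629302

2.6293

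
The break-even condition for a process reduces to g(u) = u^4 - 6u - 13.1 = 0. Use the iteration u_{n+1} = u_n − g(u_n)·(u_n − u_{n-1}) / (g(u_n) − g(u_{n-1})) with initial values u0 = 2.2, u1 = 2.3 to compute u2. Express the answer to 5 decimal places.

2.27261

g(2.2) = -2.8744000, g(2.3) = 1.0841000
u2 = 2.3000000 − 1.0841000·(2.3000000 − 2.2000000) / (1.0841000 − (-2.8744000)) = 2.3000000 − (0.1084100)/(3.9585000) = 2.2726134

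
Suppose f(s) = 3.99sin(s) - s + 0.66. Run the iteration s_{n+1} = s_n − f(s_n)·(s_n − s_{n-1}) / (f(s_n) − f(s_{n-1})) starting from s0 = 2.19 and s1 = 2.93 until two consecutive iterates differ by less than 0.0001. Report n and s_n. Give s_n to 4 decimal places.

f(2.19) = 1.719220, f(2.93) = -1.432031
s2 = 2.930000 − (-1.432031)·(0.740000)/(-3.151251) = 2.593720;  |Δ| = 0.336280
f(2.593720) = 0.144561
s3 = 2.593720 − 0.144561·(-0.336280)/(1.576592) = 2.624554;  |Δ| = 0.030834
f(2.624554) = 0.007734
s4 = 2.624554 − 0.007734·(0.030834)/(-0.136827) = 2.626297;  |Δ| = 0.001743
f(2.626297) = -0.000057
s5 = 2.626297 − (-0.000057)·(0.001743)/(-0.007791) = 2.626284;  |Δ| = 0.000013
|s5 − s4| = 0.000013 < 0.0001

n = 5, s_n = 2.6263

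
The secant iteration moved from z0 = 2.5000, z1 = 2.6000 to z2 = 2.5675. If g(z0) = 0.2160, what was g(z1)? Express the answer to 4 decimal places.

-0.1040

The secant line through (2.5000, 0.2160) and (2.6000, g(z1)) crosses zero at z2 = 2.5675.
So (2.5000, 0.2160), (2.6000, g(z1)), (2.5675, 0) are collinear:
g(z1) = 0.2160 · (2.6000 − 2.5675) / (2.5000 − 2.5675) = 0.2160 · (0.032500)/(-0.067500) = -0.104000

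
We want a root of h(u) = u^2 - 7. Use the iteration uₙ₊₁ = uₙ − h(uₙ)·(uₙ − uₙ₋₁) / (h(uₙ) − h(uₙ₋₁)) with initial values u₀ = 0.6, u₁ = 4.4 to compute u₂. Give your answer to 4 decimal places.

1.9280

h(0.6) = -6.640000, h(4.4) = 12.360000
u₂ = 4.400000 − 12.360000·(4.400000 − 0.600000) / (12.360000 − (-6.640000)) = 4.400000 − (46.968000)/(19.000000) = 1.928000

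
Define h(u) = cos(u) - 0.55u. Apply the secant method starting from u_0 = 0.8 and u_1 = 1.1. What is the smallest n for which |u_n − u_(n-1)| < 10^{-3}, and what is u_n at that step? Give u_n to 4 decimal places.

n = 4, u_n = 0.9930

h(0.8) = 0.256707, h(1.1) = -0.151404
u_2 = 1.100000 − (-0.151404)·(0.300000)/(-0.408111) = 0.988704;  |Δ| = 0.111296
h(0.988704) = 0.005986
u_3 = 0.988704 − 0.005986·(-0.111296)/(0.157390) = 0.992937;  |Δ| = 0.004233
h(0.992937) = 0.000117
u_4 = 0.992937 − 0.000117·(0.004233)/(-0.005869) = 0.993021;  |Δ| = 0.000085
|u_4 − u_3| = 0.000085 < 10^{-3}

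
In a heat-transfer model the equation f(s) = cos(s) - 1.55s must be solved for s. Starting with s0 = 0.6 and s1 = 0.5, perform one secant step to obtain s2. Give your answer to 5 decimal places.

f(0.6) = -0.1046644, f(0.5) = 0.1025826
s2 = 0.5000000 − 0.1025826·(0.5000000 − 0.6000000) / (0.1025826 − (-0.1046644)) = 0.5000000 − (-0.0102583)/(0.2072469) = 0.5494977

0.54950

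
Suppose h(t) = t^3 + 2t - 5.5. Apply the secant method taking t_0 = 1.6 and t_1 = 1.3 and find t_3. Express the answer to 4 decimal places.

1.3949

h(1.6) = 1.796000, h(1.3) = -0.703000
t_2 = 1.300000 − (-0.703000)·(1.300000 − 1.600000) / (-0.703000 − 1.796000) = 1.300000 − (0.210900)/(-2.499000) = 1.384394
h(1.384394) = -0.077958
t_3 = 1.384394 − (-0.077958)·(1.384394 − 1.300000) / (-0.077958 − (-0.703000)) = 1.384394 − (-0.006579)/(0.625042) = 1.394920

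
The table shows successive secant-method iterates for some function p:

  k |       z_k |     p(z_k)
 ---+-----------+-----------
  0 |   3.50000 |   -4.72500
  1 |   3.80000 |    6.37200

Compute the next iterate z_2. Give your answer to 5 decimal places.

3.62774

z_2 = 3.80000 − 6.37200·(3.80000 − 3.50000) / (6.37200 − (-4.72500))
   = 3.80000 − (1.9116000)/(11.0970000) = 3.6277372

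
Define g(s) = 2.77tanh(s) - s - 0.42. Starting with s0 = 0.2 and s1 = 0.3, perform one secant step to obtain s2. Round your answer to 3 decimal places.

0.246

g(0.2) = -0.07327, g(0.3) = 0.08694
s2 = 0.30000 − 0.08694·(0.30000 − 0.20000) / (0.08694 − (-0.07327)) = 0.30000 − (0.00869)/(0.16021) = 0.24574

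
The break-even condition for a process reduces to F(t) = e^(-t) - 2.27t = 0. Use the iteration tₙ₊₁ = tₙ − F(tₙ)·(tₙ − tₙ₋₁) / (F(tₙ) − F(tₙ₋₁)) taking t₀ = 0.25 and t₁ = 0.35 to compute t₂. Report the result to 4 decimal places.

F(0.25) = 0.211301, F(0.35) = -0.089812
t₂ = 0.350000 − (-0.089812)·(0.350000 − 0.250000) / (-0.089812 − 0.211301) = 0.350000 − (-0.008981)/(-0.301113) = 0.320173

0.3202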